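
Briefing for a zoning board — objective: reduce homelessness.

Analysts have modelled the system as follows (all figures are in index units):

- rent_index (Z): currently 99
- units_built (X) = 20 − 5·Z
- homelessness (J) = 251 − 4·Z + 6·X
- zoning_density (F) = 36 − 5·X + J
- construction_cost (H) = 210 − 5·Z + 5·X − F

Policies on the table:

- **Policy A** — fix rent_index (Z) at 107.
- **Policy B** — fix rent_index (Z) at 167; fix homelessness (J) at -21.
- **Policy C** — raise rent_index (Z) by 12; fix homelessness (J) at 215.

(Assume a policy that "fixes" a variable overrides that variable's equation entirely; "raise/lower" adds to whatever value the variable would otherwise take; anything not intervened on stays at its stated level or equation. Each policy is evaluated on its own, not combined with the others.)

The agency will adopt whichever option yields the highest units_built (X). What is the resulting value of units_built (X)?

Policy A (Z := 107):
  Z = 107
  X = 20 − 5·107 = -515
Policy B (Z := 167, J := -21):
  Z = 167
  X = 20 − 5·167 = -815
Policy C (Z + 12, J := 215):
  Z = 99 + 12 = 111
  X = 20 − 5·111 = -535
Comparing — Policy A: X=-515, Policy B: X=-815, Policy C: X=-535. Highest is -515 (Policy A).

-515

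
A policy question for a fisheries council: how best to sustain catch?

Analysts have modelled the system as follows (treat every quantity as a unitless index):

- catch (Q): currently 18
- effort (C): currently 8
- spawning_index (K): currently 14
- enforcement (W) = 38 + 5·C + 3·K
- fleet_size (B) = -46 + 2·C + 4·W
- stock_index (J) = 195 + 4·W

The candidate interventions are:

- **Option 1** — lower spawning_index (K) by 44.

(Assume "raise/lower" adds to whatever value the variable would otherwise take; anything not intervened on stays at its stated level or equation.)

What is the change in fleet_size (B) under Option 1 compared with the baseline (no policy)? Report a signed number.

Baseline:
  C = 8
  K = 14
  W = 38 + 5·8 + 3·14 = 120
  B = -46 + 2·8 + 4·120 = 450
Option 1 (K − 44):
  C = 8
  K = 14 − 44 = -30
  W = 38 + 5·8 + 3·(-30) = -12
  B = -46 + 2·8 + 4·(-12) = -78
Change in B: -78 − 450 = -528

-528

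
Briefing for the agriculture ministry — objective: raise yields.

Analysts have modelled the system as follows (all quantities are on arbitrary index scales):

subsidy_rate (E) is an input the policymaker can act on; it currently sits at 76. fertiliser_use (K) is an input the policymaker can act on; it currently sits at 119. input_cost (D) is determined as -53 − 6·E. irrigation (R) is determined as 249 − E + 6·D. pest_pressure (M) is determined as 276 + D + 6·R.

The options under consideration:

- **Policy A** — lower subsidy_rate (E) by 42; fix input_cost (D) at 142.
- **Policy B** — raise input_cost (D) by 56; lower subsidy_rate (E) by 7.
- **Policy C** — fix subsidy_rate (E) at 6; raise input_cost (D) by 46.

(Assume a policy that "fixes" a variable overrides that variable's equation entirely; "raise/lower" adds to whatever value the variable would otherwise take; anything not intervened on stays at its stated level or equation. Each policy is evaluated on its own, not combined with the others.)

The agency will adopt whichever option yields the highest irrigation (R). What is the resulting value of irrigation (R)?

1067

Policy A (E − 42, D := 142):
  E = 76 − 42 = 34
  D = 142
  R = 249 − 34 + 6·142 = 1067
Policy B (D + 56, E − 7):
  E = 76 − 7 = 69
  D = -53 − 6·69 (+56 from intervention) = -411
  R = 249 − 69 + 6·(-411) = -2286
Policy C (E := 6, D + 46):
  E = 6
  D = -53 − 6·6 (+46 from intervention) = -43
  R = 249 − 6 + 6·(-43) = -15
Comparing — Policy A: R=1067, Policy B: R=-2286, Policy C: R=-15. Highest is 1067 (Policy A).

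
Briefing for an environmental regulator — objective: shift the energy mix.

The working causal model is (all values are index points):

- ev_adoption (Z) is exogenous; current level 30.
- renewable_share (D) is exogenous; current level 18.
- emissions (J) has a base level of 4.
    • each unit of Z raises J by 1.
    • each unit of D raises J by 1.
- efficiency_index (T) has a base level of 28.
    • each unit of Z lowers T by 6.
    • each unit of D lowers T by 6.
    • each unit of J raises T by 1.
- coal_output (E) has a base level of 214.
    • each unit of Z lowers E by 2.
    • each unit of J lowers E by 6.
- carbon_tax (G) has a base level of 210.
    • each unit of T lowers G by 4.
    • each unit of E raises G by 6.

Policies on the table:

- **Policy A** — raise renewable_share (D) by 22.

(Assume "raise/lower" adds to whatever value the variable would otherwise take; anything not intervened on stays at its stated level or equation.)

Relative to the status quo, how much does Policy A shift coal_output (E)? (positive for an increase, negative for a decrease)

Baseline:
  Z = 30
  D = 18
  J = 4 + 30 + 18 = 52
  E = 214 − 2·30 − 6·52 = -158
Policy A (D + 22):
  Z = 30
  D = 18 + 22 = 40
  J = 4 + 30 + 40 = 74
  E = 214 − 2·30 − 6·74 = -290
Change in E: -290 − (-158) = -132

-132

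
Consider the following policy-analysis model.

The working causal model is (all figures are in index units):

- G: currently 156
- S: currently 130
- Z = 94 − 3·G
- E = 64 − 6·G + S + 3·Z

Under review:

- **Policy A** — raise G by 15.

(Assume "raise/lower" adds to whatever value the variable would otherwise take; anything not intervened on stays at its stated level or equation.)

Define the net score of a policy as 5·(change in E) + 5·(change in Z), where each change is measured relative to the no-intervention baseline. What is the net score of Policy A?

-1350

Baseline:
  G = 156
  S = 130
  Z = 94 − 3·156 = -374
  E = 64 − 6·156 + 130 + 3·(-374) = -1864
Policy A (G + 15):
  G = 156 + 15 = 171
  S = 130
  Z = 94 − 3·171 = -419
  E = 64 − 6·171 + 130 + 3·(-419) = -2089
ΔE = -2089 − (-1864) = -225; ΔZ = -419 − (-374) = -45
Score = 5·(-225) + 5·(-45) = -1350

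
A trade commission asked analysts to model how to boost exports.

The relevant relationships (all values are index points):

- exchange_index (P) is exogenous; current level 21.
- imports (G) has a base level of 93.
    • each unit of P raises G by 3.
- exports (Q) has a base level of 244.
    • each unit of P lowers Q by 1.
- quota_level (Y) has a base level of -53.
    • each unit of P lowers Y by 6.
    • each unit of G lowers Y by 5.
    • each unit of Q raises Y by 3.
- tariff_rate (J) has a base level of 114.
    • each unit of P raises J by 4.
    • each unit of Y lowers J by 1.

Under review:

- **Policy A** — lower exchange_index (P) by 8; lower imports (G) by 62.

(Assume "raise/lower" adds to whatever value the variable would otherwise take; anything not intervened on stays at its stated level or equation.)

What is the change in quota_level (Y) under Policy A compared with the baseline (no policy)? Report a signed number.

502

Baseline:
  P = 21
  G = 93 + 3·21 = 156
  Q = 244 − 21 = 223
  Y = -53 − 6·21 − 5·156 + 3·223 = -290
Policy A (P − 8, G − 62):
  P = 21 − 8 = 13
  G = 93 + 3·13 (−62 from intervention) = 70
  Q = 244 − 13 = 231
  Y = -53 − 6·13 − 5·70 + 3·231 = 212
Change in Y: 212 − (-290) = 502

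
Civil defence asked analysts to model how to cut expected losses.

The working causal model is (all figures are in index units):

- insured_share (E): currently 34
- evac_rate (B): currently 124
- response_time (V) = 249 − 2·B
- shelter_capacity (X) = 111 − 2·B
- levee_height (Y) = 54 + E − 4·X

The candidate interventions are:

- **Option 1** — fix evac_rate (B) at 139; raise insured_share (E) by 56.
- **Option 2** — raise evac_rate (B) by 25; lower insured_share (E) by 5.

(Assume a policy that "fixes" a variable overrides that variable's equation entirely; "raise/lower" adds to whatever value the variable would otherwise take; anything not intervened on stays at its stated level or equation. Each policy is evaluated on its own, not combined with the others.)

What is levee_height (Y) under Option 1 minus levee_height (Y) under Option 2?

-19

Option 1 (B := 139, E + 56):
  E = 34 + 56 = 90
  B = 139
  X = 111 − 2·139 = -167
  Y = 54 + 90 − 4·(-167) = 812
Option 2 (B + 25, E − 5):
  E = 34 − 5 = 29
  B = 124 + 25 = 149
  X = 111 − 2·149 = -187
  Y = 54 + 29 − 4·(-187) = 831
Y: 812 − 831 = -19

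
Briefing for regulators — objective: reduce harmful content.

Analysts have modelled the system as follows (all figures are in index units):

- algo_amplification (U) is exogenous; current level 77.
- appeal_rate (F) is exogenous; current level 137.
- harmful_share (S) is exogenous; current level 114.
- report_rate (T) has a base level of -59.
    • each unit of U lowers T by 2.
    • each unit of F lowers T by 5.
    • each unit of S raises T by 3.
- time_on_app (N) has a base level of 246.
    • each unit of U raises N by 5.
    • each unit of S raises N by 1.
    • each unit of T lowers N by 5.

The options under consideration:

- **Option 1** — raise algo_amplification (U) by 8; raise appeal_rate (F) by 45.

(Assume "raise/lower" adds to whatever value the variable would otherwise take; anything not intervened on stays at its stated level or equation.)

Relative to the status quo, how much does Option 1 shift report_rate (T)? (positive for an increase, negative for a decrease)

Baseline:
  U = 77
  F = 137
  S = 114
  T = -59 − 2·77 − 5·137 + 3·114 = -556
Option 1 (U + 8, F + 45):
  U = 77 + 8 = 85
  F = 137 + 45 = 182
  S = 114
  T = -59 − 2·85 − 5·182 + 3·114 = -797
Change in T: -797 − (-556) = -241

-241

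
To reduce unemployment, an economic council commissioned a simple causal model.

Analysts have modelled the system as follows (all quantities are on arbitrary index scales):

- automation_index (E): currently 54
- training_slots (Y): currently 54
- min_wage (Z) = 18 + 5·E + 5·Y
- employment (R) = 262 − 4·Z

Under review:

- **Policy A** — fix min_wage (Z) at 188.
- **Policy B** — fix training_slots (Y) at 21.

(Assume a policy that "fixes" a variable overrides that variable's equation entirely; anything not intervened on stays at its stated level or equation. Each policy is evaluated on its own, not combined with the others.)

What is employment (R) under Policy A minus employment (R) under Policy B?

820

Policy A (Z := 188):
  E = 54
  Y = 54
  Z = 188
  R = 262 − 4·188 = -490
Policy B (Y := 21):
  E = 54
  Y = 21
  Z = 18 + 5·54 + 5·21 = 393
  R = 262 − 4·393 = -1310
R: -490 − (-1310) = 820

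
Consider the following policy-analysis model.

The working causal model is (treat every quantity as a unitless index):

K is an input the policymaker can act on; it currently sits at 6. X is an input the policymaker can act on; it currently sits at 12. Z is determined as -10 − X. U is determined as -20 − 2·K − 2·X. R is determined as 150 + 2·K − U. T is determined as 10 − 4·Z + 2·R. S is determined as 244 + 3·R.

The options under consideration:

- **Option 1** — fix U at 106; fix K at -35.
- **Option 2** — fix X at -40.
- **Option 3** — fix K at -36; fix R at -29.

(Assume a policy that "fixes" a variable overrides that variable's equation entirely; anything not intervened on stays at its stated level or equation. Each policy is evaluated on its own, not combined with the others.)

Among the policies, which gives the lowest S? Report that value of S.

Option 1 (U := 106, K := -35):
  K = -35
  X = 12
  U = 106
  R = 150 + 2·(-35) − 106 = -26
  S = 244 + 3·(-26) = 166
Option 2 (X := -40):
  K = 6
  X = -40
  U = -20 − 2·6 − 2·(-40) = 48
  R = 150 + 2·6 − 48 = 114
  S = 244 + 3·114 = 586
Option 3 (K := -36, R := -29):
  K = -36
  X = 12
  U = -20 − 2·(-36) − 2·12 = 28
  R = -29
  S = 244 + 3·(-29) = 157
Comparing — Option 1: S=166, Option 2: S=586, Option 3: S=157. Lowest is 157 (Option 3).

157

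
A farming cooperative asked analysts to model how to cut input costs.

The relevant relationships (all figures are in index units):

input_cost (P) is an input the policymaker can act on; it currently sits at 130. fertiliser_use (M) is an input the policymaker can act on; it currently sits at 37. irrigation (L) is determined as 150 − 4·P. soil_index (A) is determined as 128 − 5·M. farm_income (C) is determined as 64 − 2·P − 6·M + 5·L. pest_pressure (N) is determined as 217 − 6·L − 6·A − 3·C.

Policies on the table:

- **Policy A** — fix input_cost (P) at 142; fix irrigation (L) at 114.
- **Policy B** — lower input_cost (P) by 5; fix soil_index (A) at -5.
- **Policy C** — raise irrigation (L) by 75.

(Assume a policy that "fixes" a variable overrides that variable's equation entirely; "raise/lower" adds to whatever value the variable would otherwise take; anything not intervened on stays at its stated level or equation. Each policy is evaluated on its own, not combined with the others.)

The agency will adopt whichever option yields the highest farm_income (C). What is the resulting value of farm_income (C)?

Policy A (P := 142, L := 114):
  P = 142
  M = 37
  L = 114
  C = 64 − 2·142 − 6·37 + 5·114 = 128
Policy B (P − 5, A := -5):
  P = 130 − 5 = 125
  M = 37
  L = 150 − 4·125 = -350
  C = 64 − 2·125 − 6·37 + 5·(-350) = -2158
Policy C (L + 75):
  P = 130
  M = 37
  L = 150 − 4·130 (+75 from intervention) = -295
  C = 64 − 2·130 − 6·37 + 5·(-295) = -1893
Comparing — Policy A: C=128, Policy B: C=-2158, Policy C: C=-1893. Highest is 128 (Policy A).

128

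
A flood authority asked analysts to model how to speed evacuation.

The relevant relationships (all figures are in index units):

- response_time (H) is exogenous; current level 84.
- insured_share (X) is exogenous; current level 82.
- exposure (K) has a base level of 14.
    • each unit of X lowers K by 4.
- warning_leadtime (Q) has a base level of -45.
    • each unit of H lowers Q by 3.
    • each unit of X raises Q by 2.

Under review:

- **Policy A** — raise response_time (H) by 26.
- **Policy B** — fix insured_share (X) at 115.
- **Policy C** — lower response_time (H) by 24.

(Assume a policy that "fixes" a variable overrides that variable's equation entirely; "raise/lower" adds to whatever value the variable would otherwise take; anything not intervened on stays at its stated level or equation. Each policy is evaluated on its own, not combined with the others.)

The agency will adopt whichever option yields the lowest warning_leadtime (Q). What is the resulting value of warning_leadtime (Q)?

-211

Policy A (H + 26):
  H = 84 + 26 = 110
  X = 82
  Q = -45 − 3·110 + 2·82 = -211
Policy B (X := 115):
  H = 84
  X = 115
  Q = -45 − 3·84 + 2·115 = -67
Policy C (H − 24):
  H = 84 − 24 = 60
  X = 82
  Q = -45 − 3·60 + 2·82 = -61
Comparing — Policy A: Q=-211, Policy B: Q=-67, Policy C: Q=-61. Lowest is -211 (Policy A).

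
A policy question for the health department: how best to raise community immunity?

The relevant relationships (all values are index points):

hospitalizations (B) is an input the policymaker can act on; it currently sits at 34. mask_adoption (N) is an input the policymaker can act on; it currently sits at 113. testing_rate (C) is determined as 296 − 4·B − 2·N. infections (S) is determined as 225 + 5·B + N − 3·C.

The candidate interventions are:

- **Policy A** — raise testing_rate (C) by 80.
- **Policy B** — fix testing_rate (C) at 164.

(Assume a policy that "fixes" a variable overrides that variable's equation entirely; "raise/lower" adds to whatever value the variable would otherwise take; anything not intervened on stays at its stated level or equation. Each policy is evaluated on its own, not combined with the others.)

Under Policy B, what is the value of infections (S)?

Policy B (C := 164):
  B = 34
  N = 113
  C = 164
  S = 225 + 5·34 + 113 − 3·164 = 16

16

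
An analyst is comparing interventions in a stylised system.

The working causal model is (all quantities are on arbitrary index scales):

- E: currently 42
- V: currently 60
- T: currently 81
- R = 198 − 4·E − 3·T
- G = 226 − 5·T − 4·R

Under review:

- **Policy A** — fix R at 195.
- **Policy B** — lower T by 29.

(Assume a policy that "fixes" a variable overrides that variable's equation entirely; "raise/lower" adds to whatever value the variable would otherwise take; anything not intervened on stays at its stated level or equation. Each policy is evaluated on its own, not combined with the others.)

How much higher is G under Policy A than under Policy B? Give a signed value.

Policy A (R := 195):
  E = 42
  T = 81
  R = 195
  G = 226 − 5·81 − 4·195 = -959
Policy B (T − 29):
  E = 42
  T = 81 − 29 = 52
  R = 198 − 4·42 − 3·52 = -126
  G = 226 − 5·52 − 4·(-126) = 470
G: -959 − 470 = -1429

-1429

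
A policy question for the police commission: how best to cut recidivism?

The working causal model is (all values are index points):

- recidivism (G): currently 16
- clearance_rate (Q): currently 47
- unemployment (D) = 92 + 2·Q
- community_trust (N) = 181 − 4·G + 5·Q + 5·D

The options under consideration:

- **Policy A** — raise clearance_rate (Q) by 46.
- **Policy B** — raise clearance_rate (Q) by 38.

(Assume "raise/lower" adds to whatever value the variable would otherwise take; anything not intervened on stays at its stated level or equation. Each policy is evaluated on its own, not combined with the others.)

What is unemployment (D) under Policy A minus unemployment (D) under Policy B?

16

Policy A (Q + 46):
  Q = 47 + 46 = 93
  D = 92 + 2·93 = 278
Policy B (Q + 38):
  Q = 47 + 38 = 85
  D = 92 + 2·85 = 262
D: 278 − 262 = 16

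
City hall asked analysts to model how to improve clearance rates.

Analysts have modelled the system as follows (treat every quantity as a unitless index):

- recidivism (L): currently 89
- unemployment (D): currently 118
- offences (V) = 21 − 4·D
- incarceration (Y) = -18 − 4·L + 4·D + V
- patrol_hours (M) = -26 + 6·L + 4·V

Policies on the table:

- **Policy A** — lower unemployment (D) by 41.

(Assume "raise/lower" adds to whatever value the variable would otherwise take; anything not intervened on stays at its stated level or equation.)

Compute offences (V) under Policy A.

-287

Policy A (D − 41):
  D = 118 − 41 = 77
  V = 21 − 4·77 = -287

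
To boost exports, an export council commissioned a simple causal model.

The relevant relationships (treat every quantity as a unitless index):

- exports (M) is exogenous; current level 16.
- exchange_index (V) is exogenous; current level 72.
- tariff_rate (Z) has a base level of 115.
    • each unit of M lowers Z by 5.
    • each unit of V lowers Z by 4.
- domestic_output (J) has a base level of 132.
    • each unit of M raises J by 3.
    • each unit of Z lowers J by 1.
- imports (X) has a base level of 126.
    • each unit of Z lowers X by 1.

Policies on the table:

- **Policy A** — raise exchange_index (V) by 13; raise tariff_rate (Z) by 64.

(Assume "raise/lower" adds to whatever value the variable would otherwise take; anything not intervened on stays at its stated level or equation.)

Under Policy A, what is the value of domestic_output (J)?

Policy A (V + 13, Z + 64):
  M = 16
  V = 72 + 13 = 85
  Z = 115 − 5·16 − 4·85 (+64 from intervention) = -241
  J = 132 + 3·16 − (-241) = 421

421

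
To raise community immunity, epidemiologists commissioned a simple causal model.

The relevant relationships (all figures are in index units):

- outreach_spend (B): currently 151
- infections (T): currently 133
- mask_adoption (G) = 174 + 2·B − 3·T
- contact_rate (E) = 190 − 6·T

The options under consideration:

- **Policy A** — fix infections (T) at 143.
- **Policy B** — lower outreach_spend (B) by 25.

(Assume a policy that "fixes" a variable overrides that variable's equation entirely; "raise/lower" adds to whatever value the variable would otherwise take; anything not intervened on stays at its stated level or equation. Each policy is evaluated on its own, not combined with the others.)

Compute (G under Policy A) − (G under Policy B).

Policy A (T := 143):
  B = 151
  T = 143
  G = 174 + 2·151 − 3·143 = 47
Policy B (B − 25):
  B = 151 − 25 = 126
  T = 133
  G = 174 + 2·126 − 3·133 = 27
G: 47 − 27 = 20

20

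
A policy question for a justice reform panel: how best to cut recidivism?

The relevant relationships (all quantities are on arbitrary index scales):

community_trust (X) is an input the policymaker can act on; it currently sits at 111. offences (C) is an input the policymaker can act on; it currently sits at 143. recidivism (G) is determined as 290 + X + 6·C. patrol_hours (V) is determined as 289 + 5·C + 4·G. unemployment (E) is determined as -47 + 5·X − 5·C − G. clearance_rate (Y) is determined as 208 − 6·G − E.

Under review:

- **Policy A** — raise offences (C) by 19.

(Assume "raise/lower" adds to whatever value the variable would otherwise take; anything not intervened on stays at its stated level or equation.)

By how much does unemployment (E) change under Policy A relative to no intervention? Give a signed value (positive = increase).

-209

Baseline:
  X = 111
  C = 143
  G = 290 + 111 + 6·143 = 1259
  E = -47 + 5·111 − 5·143 − 1259 = -1466
Policy A (C + 19):
  X = 111
  C = 143 + 19 = 162
  G = 290 + 111 + 6·162 = 1373
  E = -47 + 5·111 − 5·162 − 1373 = -1675
Change in E: -1675 − (-1466) = -209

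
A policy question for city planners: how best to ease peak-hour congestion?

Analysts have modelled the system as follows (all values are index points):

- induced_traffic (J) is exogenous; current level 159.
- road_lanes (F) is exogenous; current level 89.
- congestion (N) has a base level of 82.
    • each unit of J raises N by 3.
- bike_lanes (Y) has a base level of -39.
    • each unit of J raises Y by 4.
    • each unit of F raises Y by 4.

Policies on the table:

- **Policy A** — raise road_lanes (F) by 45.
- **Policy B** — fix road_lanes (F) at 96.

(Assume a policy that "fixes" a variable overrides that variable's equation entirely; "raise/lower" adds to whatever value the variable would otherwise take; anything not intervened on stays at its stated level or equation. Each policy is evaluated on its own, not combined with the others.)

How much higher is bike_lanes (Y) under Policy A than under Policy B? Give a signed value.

152

Policy A (F + 45):
  J = 159
  F = 89 + 45 = 134
  Y = -39 + 4·159 + 4·134 = 1133
Policy B (F := 96):
  J = 159
  F = 96
  Y = -39 + 4·159 + 4·96 = 981
Y: 1133 − 981 = 152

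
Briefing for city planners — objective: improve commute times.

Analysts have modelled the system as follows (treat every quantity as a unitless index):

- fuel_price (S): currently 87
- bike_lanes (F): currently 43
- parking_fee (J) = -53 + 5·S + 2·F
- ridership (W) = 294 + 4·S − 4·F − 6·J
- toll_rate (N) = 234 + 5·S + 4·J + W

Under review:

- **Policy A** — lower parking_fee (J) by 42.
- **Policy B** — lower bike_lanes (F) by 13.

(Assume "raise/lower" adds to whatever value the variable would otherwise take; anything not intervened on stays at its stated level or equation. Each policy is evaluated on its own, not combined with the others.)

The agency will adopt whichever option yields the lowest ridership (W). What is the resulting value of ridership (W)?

Policy A (J − 42):
  S = 87
  F = 43
  J = -53 + 5·87 + 2·43 (−42 from intervention) = 426
  W = 294 + 4·87 − 4·43 − 6·426 = -2086
Policy B (F − 13):
  S = 87
  F = 43 − 13 = 30
  J = -53 + 5·87 + 2·30 = 442
  W = 294 + 4·87 − 4·30 − 6·442 = -2130
Comparing — Policy A: W=-2086, Policy B: W=-2130. Lowest is -2130 (Policy B).

-2130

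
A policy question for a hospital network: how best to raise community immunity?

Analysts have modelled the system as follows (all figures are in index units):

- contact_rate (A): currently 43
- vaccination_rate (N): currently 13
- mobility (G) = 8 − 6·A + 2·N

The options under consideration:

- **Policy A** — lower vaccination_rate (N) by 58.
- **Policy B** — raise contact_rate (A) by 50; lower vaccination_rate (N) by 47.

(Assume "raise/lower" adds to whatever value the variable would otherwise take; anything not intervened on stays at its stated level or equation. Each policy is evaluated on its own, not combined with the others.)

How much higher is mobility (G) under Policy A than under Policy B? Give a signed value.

Policy A (N − 58):
  A = 43
  N = 13 − 58 = -45
  G = 8 − 6·43 + 2·(-45) = -340
Policy B (A + 50, N − 47):
  A = 43 + 50 = 93
  N = 13 − 47 = -34
  G = 8 − 6·93 + 2·(-34) = -618
G: -340 − (-618) = 278

278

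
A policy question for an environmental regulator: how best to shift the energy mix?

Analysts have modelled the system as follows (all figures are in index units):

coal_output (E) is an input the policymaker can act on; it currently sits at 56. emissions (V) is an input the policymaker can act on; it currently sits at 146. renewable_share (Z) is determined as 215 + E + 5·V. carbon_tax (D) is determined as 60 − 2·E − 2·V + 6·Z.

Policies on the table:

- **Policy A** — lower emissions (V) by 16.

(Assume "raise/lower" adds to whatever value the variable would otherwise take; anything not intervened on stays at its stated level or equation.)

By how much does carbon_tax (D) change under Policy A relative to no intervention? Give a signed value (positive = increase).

-448

Baseline:
  E = 56
  V = 146
  Z = 215 + 56 + 5·146 = 1001
  D = 60 − 2·56 − 2·146 + 6·1001 = 5662
Policy A (V − 16):
  E = 56
  V = 146 − 16 = 130
  Z = 215 + 56 + 5·130 = 921
  D = 60 − 2·56 − 2·130 + 6·921 = 5214
Change in D: 5214 − 5662 = -448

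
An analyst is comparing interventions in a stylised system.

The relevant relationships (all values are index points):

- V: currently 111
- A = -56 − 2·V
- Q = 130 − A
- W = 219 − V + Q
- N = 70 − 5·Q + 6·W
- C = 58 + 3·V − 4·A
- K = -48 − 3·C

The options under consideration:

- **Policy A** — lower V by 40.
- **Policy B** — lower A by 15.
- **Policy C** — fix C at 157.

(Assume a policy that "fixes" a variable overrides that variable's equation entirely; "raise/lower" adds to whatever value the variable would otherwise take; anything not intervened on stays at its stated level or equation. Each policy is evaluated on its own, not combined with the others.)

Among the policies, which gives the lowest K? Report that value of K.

Policy A (V − 40):
  V = 111 − 40 = 71
  A = -56 − 2·71 = -198
  C = 58 + 3·71 − 4·(-198) = 1063
  K = -48 − 3·1063 = -3237
Policy B (A − 15):
  V = 111
  A = -56 − 2·111 (−15 from intervention) = -293
  C = 58 + 3·111 − 4·(-293) = 1563
  K = -48 − 3·1563 = -4737
Policy C (C := 157):
  V = 111
  A = -56 − 2·111 = -278
  C = 157
  K = -48 − 3·157 = -519
Comparing — Policy A: K=-3237, Policy B: K=-4737, Policy C: K=-519. Lowest is -4737 (Policy B).

-4737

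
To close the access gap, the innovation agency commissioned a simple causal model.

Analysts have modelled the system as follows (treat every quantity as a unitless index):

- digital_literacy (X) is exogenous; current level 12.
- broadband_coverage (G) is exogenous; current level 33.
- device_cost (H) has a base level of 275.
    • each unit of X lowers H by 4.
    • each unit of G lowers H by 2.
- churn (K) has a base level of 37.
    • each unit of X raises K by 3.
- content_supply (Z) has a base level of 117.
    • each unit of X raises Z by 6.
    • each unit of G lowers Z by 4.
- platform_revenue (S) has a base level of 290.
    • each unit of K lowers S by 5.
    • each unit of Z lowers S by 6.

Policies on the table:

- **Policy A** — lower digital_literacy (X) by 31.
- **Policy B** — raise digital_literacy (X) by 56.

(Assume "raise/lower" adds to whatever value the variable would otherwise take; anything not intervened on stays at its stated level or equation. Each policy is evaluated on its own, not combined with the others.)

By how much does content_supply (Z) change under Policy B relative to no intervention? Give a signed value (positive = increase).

336

Baseline:
  X = 12
  G = 33
  Z = 117 + 6·12 − 4·33 = 57
Policy B (X + 56):
  X = 12 + 56 = 68
  G = 33
  Z = 117 + 6·68 − 4·33 = 393
Change in Z: 393 − 57 = 336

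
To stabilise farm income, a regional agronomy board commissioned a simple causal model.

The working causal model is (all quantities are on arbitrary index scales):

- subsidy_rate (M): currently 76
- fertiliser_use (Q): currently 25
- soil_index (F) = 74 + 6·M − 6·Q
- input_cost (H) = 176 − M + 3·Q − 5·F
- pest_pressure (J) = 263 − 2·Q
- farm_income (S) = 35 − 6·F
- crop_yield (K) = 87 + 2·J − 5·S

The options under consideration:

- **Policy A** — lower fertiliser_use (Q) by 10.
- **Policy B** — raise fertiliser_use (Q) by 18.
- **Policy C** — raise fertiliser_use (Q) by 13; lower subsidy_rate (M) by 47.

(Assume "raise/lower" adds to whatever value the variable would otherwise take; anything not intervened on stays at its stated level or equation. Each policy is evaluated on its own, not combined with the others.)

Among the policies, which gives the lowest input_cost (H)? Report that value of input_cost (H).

Policy A (Q − 10):
  M = 76
  Q = 25 − 10 = 15
  F = 74 + 6·76 − 6·15 = 440
  H = 176 − 76 + 3·15 − 5·440 = -2055
Policy B (Q + 18):
  M = 76
  Q = 25 + 18 = 43
  F = 74 + 6·76 − 6·43 = 272
  H = 176 − 76 + 3·43 − 5·272 = -1131
Policy C (Q + 13, M − 47):
  M = 76 − 47 = 29
  Q = 25 + 13 = 38
  F = 74 + 6·29 − 6·38 = 20
  H = 176 − 29 + 3·38 − 5·20 = 161
Comparing — Policy A: H=-2055, Policy B: H=-1131, Policy C: H=161. Lowest is -2055 (Policy A).

-2055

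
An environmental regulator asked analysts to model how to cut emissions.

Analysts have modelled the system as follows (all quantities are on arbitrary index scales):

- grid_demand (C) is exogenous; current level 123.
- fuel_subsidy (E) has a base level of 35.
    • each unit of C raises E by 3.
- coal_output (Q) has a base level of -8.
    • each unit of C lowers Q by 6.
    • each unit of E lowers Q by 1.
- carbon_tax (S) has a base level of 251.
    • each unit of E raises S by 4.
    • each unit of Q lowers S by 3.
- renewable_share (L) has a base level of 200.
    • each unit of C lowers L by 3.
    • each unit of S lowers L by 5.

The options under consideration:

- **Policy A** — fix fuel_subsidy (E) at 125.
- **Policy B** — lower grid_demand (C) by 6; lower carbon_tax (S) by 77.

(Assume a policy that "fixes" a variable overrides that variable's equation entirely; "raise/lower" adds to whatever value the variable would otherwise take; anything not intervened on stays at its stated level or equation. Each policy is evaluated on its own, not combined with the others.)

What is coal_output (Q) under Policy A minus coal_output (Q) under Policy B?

Policy A (E := 125):
  C = 123
  E = 125
  Q = -8 − 6·123 − 125 = -871
Policy B (C − 6, S − 77):
  C = 123 − 6 = 117
  E = 35 + 3·117 = 386
  Q = -8 − 6·117 − 386 = -1096
Q: -871 − (-1096) = 225

225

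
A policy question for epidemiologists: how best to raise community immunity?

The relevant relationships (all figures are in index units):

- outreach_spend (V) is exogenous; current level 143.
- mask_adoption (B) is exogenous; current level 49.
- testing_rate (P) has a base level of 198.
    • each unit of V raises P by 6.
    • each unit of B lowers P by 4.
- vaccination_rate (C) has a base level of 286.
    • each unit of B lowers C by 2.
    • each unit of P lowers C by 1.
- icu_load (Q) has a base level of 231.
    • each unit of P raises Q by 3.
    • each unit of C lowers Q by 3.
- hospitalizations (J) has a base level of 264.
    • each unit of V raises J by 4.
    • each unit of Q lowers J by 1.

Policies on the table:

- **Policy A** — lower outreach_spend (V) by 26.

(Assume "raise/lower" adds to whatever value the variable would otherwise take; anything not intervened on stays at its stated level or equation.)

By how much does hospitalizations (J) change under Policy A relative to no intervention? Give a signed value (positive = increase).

832

Baseline:
  V = 143
  B = 49
  P = 198 + 6·143 − 4·49 = 860
  C = 286 − 2·49 − 860 = -672
  Q = 231 + 3·860 − 3·(-672) = 4827
  J = 264 + 4·143 − 4827 = -3991
Policy A (V − 26):
  V = 143 − 26 = 117
  B = 49
  P = 198 + 6·117 − 4·49 = 704
  C = 286 − 2·49 − 704 = -516
  Q = 231 + 3·704 − 3·(-516) = 3891
  J = 264 + 4·117 − 3891 = -3159
Change in J: -3159 − (-3991) = 832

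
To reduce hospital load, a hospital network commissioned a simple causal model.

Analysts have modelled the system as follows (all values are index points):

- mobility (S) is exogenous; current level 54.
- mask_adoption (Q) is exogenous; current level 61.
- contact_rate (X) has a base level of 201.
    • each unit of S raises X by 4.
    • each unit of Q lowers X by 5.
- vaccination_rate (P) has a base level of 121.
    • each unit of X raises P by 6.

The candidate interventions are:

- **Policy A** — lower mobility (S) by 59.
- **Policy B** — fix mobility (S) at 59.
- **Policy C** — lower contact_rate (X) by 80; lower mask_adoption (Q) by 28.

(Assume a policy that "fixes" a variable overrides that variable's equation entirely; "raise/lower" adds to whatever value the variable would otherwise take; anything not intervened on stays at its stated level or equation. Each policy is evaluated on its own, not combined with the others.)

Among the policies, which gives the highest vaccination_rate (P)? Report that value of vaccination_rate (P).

Policy A (S − 59):
  S = 54 − 59 = -5
  Q = 61
  X = 201 + 4·(-5) − 5·61 = -124
  P = 121 + 6·(-124) = -623
Policy B (S := 59):
  S = 59
  Q = 61
  X = 201 + 4·59 − 5·61 = 132
  P = 121 + 6·132 = 913
Policy C (X − 80, Q − 28):
  S = 54
  Q = 61 − 28 = 33
  X = 201 + 4·54 − 5·33 (−80 from intervention) = 172
  P = 121 + 6·172 = 1153
Comparing — Policy A: P=-623, Policy B: P=913, Policy C: P=1153. Highest is 1153 (Policy C).

1153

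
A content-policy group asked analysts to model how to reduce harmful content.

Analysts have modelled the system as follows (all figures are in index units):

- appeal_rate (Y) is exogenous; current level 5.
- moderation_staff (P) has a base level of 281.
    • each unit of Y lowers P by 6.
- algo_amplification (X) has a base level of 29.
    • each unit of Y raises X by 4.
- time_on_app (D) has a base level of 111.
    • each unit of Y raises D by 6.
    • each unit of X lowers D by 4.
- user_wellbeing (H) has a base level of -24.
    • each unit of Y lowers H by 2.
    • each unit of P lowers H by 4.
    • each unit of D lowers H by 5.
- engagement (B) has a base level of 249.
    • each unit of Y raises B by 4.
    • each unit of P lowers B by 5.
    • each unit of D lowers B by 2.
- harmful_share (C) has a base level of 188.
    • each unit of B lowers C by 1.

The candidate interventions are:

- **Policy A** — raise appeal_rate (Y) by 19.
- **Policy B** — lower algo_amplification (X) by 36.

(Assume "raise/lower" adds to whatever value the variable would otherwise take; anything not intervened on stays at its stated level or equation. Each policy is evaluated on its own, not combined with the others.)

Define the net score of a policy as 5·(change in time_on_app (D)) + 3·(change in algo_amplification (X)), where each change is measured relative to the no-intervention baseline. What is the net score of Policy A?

Baseline:
  Y = 5
  X = 29 + 4·5 = 49
  D = 111 + 6·5 − 4·49 = -55
Policy A (Y + 19):
  Y = 5 + 19 = 24
  X = 29 + 4·24 = 125
  D = 111 + 6·24 − 4·125 = -245
ΔD = -245 − (-55) = -190; ΔX = 125 − 49 = 76
Score = 5·(-190) + 3·76 = -722

-722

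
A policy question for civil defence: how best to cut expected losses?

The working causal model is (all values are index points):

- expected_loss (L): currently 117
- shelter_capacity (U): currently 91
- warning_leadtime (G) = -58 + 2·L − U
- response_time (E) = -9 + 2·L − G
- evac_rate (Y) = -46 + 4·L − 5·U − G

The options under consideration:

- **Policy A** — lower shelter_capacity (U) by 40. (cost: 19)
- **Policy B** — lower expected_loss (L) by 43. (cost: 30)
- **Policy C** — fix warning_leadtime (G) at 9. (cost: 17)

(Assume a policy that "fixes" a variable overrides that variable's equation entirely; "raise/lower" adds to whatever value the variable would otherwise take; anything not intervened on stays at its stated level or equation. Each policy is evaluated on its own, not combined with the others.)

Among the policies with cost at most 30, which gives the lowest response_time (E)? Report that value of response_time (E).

Policy A (U − 40):
  L = 117
  U = 91 − 40 = 51
  G = -58 + 2·117 − 51 = 125
  E = -9 + 2·117 − 125 = 100
Policy B (L − 43):
  L = 117 − 43 = 74
  U = 91
  G = -58 + 2·74 − 91 = -1
  E = -9 + 2·74 − (-1) = 140
Policy C (G := 9):
  L = 117
  U = 91
  G = 9
  E = -9 + 2·117 − 9 = 216
Comparing — Policy A: E=100, Policy B: E=140, Policy C: E=216. Lowest is 100 (Policy A).

100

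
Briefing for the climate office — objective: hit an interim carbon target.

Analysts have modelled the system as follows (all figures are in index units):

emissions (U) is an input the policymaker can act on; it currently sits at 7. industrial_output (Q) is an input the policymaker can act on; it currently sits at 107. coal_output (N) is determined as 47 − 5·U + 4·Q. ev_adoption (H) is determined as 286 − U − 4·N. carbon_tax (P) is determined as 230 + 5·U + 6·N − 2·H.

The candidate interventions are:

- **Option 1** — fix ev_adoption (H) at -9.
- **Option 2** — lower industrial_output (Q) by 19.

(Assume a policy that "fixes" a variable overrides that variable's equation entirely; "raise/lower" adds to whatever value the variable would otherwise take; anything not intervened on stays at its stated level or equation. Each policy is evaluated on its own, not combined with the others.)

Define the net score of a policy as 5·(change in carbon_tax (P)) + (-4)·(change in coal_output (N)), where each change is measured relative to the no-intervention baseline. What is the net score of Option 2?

Baseline:
  U = 7
  Q = 107
  N = 47 − 5·7 + 4·107 = 440
  H = 286 − 7 − 4·440 = -1481
  P = 230 + 5·7 + 6·440 − 2·(-1481) = 5867
Option 2 (Q − 19):
  U = 7
  Q = 107 − 19 = 88
  N = 47 − 5·7 + 4·88 = 364
  H = 286 − 7 − 4·364 = -1177
  P = 230 + 5·7 + 6·364 − 2·(-1177) = 4803
ΔP = 4803 − 5867 = -1064; ΔN = 364 − 440 = -76
Score = 5·(-1064) + (-4)·(-76) = -5016

-5016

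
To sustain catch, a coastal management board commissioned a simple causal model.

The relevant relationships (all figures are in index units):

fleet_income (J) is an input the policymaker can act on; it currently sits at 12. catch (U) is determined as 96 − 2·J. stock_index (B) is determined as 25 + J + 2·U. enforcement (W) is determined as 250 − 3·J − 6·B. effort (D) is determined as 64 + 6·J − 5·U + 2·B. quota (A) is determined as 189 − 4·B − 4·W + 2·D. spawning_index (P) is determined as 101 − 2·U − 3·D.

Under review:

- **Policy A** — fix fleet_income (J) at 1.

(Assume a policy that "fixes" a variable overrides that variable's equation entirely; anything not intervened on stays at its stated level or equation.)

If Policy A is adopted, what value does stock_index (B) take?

214

Policy A (J := 1):
  J = 1
  U = 96 − 2·1 = 94
  B = 25 + 1 + 2·94 = 214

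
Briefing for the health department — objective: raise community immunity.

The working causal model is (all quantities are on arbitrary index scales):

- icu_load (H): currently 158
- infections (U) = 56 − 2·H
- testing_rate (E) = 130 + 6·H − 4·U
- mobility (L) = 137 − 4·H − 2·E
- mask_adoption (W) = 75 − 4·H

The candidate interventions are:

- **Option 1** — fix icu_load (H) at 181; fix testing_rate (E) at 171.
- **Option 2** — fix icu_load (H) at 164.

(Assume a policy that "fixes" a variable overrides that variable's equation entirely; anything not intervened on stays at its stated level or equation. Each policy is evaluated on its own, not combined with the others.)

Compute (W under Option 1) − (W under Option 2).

-68

Option 1 (H := 181, E := 171):
  H = 181
  W = 75 − 4·181 = -649
Option 2 (H := 164):
  H = 164
  W = 75 − 4·164 = -581
W: -649 − (-581) = -68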